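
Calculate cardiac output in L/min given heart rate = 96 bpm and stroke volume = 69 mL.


CO = HR * SV
CO = 96 * 69 / 1000
CO = 6.624 L/min


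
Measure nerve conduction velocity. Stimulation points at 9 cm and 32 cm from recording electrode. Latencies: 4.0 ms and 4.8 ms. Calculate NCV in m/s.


Distance = (32 - 9) / 100 = 0.23 m
dt = (4.8 - 4.0) / 1000 = 8.0000e-04 s
NCV = dist / dt = 287.5 m/s


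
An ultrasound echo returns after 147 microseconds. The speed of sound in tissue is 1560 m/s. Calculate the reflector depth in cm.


depth = c * t / 2
t = 147 us = 1.4700e-04 s
depth = 1560 * 1.4700e-04 / 2
depth = 0.11466 m = 11.466 cm


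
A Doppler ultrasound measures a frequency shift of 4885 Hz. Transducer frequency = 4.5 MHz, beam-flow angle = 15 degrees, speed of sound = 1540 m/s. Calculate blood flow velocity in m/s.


v = fd * c / (2 * f0 * cos(theta))
v = 4885 * 1540 / (2 * 4.5000e+06 * cos(15))
v = 0.8654 m/s


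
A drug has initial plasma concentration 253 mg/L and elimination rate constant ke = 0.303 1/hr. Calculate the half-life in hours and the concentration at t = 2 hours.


t_half = ln(2) / ke = 0.693147 / 0.303 = 2.288 hr
C(t) = C0 * exp(-ke*t) = 253 * exp(-0.303*2)
C(2) = 138 mg/L


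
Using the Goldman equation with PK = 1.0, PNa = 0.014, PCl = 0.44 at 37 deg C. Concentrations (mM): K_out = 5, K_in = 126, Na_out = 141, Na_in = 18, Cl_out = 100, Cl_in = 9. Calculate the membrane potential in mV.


Vm = (RT/F)*ln((PK*Ko + PNa*Nao + PCl*Cli)/(PK*Ki + PNa*Nai + PCl*Clo))
Numer = 10.934, Denom = 170.252
Vm = -73.37 mV


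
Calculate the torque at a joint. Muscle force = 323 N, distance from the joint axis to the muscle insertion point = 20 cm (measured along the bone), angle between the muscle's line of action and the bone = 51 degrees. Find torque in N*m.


Torque = F * d * sin(theta)   (moment arm = d*sin(theta))
d = 20 cm = 0.2 m
Torque = 323 * 0.2 * sin(51)
Torque = 50.2 N*m


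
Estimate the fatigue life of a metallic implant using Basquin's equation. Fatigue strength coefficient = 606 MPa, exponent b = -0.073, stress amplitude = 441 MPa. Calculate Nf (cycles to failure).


sigma_a = sigma_f' * (2Nf)^b
2Nf = (sigma_a/sigma_f')^(1/b)
2Nf = (441/606)^(1/-0.073)
2Nf = 77.781656
Nf = 38.89


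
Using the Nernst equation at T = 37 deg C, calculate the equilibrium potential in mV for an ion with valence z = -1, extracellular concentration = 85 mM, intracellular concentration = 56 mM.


E = (RT/(zF)) * ln(C_out/C_in)
T = 37 + 273.15 = 310.15 K
E = (8.314 * 310.15 / (-1 * 96485)) * ln(85/56)
E = -11.15 mV


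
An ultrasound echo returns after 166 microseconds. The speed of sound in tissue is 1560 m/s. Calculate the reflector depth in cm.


depth = c * t / 2
t = 166 us = 1.6600e-04 s
depth = 1560 * 1.6600e-04 / 2
depth = 0.12948 m = 12.948 cm


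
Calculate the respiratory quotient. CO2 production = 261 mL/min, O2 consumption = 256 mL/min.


RQ = VCO2 / VO2
RQ = 261 / 256
RQ = 1.02


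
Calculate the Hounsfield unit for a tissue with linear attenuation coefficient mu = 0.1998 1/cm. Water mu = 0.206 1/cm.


HU = ((mu_tissue - mu_water) / mu_water) * 1000
HU = ((0.1998 - 0.206) / 0.206) * 1000
HU = -30.1


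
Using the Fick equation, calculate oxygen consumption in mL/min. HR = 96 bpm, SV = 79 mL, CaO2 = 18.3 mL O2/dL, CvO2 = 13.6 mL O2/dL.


CO = HR*SV = 96*79/1000 = 7.584 L/min
a-v O2 diff = 18.3 - 13.6 = 4.7 mL/dL
VO2 = CO * (CaO2-CvO2) * 10 dL/L
VO2 = 7.584 * 4.7 * 10
VO2 = 356.4 mL/min


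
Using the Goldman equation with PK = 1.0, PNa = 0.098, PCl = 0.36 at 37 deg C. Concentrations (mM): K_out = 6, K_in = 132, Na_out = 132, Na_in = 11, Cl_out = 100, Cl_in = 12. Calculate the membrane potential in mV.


Vm = (RT/F)*ln((PK*Ko + PNa*Nao + PCl*Cli)/(PK*Ki + PNa*Nai + PCl*Clo))
Numer = 23.256, Denom = 169.078
Vm = -53.02 mV


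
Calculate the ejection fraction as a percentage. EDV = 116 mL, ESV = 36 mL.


SV = EDV - ESV = 116 - 36 = 80 mL
EF = SV/EDV * 100 = 80/116 * 100
EF = 68.97%


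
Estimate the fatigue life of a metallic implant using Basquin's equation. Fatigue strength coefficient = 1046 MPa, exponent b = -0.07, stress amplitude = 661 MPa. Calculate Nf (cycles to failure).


sigma_a = sigma_f' * (2Nf)^b
2Nf = (sigma_a/sigma_f')^(1/b)
2Nf = (661/1046)^(1/-0.07)
2Nf = 704.00322
Nf = 352


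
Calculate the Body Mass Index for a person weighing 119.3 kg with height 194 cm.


BMI = weight / height^2
height = 194 cm = 1.94 m
BMI = 119.3 / 1.94^2
BMI = 31.7 kg/m^2


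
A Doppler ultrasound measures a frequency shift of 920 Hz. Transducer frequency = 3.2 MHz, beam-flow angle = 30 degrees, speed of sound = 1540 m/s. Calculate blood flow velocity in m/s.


v = fd * c / (2 * f0 * cos(theta))
v = 920 * 1540 / (2 * 3.2000e+06 * cos(30))
v = 0.2556 m/s


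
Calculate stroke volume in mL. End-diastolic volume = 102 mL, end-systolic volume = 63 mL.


SV = EDV - ESV
SV = 102 - 63
SV = 39 mL


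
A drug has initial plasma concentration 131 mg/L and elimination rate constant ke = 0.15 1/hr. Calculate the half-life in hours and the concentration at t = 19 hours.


t_half = ln(2) / ke = 0.693147 / 0.15 = 4.621 hr
C(t) = C0 * exp(-ke*t) = 131 * exp(-0.15*19)
C(19) = 7.578 mg/L


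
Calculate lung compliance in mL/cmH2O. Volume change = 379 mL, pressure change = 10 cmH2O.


C = dV / dP
C = 379 / 10
C = 37.9 mL/cmH2O


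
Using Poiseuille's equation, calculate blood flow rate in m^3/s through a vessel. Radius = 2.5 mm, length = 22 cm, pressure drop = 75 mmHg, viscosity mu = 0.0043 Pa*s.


Q = pi*r^4*dP / (8*mu*L)
r = 0.0025 m, L = 0.22 m
dP = 75 mmHg = 9999.15 Pa
Q = 1.6214e-04 m^3/s


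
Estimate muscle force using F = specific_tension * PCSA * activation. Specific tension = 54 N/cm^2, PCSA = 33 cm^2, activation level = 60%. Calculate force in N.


F = sigma * PCSA * activation
F = 54 * 33 * 0.6
F = 1069 N


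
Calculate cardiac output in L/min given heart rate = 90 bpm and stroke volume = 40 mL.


CO = HR * SV
CO = 90 * 40 / 1000
CO = 3.6 L/min


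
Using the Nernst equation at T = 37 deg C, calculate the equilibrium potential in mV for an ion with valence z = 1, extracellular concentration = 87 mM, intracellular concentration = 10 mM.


E = (RT/(zF)) * ln(C_out/C_in)
T = 37 + 273.15 = 310.15 K
E = (8.314 * 310.15 / (1 * 96485)) * ln(87/10)
E = 57.82 mV


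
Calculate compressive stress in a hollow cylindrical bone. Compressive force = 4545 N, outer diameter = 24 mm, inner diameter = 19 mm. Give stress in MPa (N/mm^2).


A = pi*(r_o^2 - r_i^2)
r_o = 12 mm, r_i = 9.5 mm
A = 168.861 mm^2
sigma = F/A = 4545 / 168.861
sigma = 26.92 MPa


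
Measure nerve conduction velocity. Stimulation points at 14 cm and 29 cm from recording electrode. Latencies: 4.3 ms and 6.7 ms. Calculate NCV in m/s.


Distance = (29 - 14) / 100 = 0.15 m
dt = (6.7 - 4.3) / 1000 = 0.0024 s
NCV = dist / dt = 62.5 m/s


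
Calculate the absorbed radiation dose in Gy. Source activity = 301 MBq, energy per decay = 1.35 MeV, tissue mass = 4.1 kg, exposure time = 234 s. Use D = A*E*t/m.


A = 301 MBq = 3.0100e+08 Bq
E = 1.35 MeV = 2.1627e-13 J
D = A*E*t/m = 3.0100e+08*2.1627e-13*234/4.1
D = 0.003715 Gy


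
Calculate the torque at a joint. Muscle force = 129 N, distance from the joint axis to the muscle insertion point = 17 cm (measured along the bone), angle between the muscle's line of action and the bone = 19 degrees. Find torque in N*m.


Torque = F * d * sin(theta)   (moment arm = d*sin(theta))
d = 17 cm = 0.17 m
Torque = 129 * 0.17 * sin(19)
Torque = 7.14 N*m


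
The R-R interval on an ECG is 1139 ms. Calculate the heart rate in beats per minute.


HR = 60 / RR_interval(s)
RR = 1139 ms = 1.139 s
HR = 60 / 1.139 = 52.68 bpm


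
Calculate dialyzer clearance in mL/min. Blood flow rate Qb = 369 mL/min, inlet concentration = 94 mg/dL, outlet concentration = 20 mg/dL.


K = Qb * (Cb_in - Cb_out) / Cb_in
K = 369 * (94 - 20) / 94
K = 290.5 mL/min


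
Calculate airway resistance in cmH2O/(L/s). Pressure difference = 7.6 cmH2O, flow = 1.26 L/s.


R = dP / flow
R = 7.6 / 1.26
R = 6.032 cmH2O/(L/s)


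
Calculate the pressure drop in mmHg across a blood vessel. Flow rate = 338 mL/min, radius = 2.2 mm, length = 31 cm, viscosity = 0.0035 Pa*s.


dP = 8*mu*L*Q / (pi*r^4)
Q = 338 mL/min = 5.63333e-06 m^3/s
dP = 664.422 Pa = 664.422 / 133.322 mmHg = 4.984 mmHg


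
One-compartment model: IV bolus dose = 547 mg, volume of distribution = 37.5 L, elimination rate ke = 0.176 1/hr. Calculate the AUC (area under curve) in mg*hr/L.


C0 = Dose/Vd = 547/37.5 = 14.5867 mg/L
AUC = C0/ke = 14.5867/0.176
AUC = 82.88 mg*hr/L


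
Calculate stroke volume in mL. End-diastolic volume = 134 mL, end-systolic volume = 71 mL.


SV = EDV - ESV
SV = 134 - 71
SV = 63 mL


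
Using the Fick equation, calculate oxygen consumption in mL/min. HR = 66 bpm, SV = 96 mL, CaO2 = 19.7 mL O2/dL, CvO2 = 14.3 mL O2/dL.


CO = HR*SV = 66*96/1000 = 6.336 L/min
a-v O2 diff = 19.7 - 14.3 = 5.4 mL/dL
VO2 = CO * (CaO2-CvO2) * 10 dL/L
VO2 = 6.336 * 5.4 * 10
VO2 = 342.1 mL/min


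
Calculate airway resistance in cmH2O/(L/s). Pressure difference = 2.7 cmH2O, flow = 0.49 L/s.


R = dP / flow
R = 2.7 / 0.49
R = 5.51 cmH2O/(L/s)


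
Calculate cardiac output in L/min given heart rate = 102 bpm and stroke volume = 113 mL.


CO = HR * SV
CO = 102 * 113 / 1000
CO = 11.53 L/min


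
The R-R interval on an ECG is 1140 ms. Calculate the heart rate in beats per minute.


HR = 60 / RR_interval(s)
RR = 1140 ms = 1.14 s
HR = 60 / 1.14 = 52.63 bpm


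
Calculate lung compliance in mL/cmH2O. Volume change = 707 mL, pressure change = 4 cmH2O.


C = dV / dP
C = 707 / 4
C = 176.8 mL/cmH2O


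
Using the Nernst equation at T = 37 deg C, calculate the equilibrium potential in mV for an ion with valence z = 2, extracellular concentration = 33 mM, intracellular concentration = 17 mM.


E = (RT/(zF)) * ln(C_out/C_in)
T = 37 + 273.15 = 310.15 K
E = (8.314 * 310.15 / (2 * 96485)) * ln(33/17)
E = 8.863 mV


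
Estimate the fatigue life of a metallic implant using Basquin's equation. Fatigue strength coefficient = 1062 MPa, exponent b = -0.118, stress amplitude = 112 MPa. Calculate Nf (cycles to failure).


sigma_a = sigma_f' * (2Nf)^b
2Nf = (sigma_a/sigma_f')^(1/b)
2Nf = (112/1062)^(1/-0.118)
2Nf = 1.9005032e+08
Nf = 9.5025e+07


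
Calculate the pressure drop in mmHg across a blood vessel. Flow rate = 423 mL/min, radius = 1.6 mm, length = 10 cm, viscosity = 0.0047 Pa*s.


dP = 8*mu*L*Q / (pi*r^4)
Q = 423 mL/min = 7.05e-06 m^3/s
dP = 1287.5 Pa = 1287.5 / 133.322 mmHg = 9.657 mmHg


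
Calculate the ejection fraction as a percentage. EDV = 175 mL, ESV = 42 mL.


SV = EDV - ESV = 175 - 42 = 133 mL
EF = SV/EDV * 100 = 133/175 * 100
EF = 76%


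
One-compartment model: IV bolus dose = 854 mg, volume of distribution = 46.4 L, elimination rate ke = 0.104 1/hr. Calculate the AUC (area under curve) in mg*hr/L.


C0 = Dose/Vd = 854/46.4 = 18.4052 mg/L
AUC = C0/ke = 18.4052/0.104
AUC = 177 mg*hr/L


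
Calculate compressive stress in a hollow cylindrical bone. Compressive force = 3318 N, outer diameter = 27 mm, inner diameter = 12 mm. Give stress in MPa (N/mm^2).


A = pi*(r_o^2 - r_i^2)
r_o = 13.5 mm, r_i = 6 mm
A = 459.458 mm^2
sigma = F/A = 3318 / 459.458
sigma = 7.222 MPa


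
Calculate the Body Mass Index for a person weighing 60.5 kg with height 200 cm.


BMI = weight / height^2
height = 200 cm = 2 m
BMI = 60.5 / 2^2
BMI = 15.12 kg/m^2


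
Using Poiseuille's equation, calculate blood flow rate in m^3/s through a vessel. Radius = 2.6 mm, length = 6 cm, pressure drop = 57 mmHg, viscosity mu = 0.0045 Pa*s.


Q = pi*r^4*dP / (8*mu*L)
r = 0.0026 m, L = 0.06 m
dP = 57 mmHg = 7599.354 Pa
Q = 5.0509e-04 m^3/s


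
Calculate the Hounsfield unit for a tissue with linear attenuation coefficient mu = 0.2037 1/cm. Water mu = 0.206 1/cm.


HU = ((mu_tissue - mu_water) / mu_water) * 1000
HU = ((0.2037 - 0.206) / 0.206) * 1000
HU = -11.17


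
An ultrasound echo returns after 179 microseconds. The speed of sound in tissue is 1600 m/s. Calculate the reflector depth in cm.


depth = c * t / 2
t = 179 us = 1.7900e-04 s
depth = 1600 * 1.7900e-04 / 2
depth = 0.1432 m = 14.32 cm


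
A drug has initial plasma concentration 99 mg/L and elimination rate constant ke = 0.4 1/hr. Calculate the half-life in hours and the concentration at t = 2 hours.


t_half = ln(2) / ke = 0.693147 / 0.4 = 1.733 hr
C(t) = C0 * exp(-ke*t) = 99 * exp(-0.4*2)
C(2) = 44.48 mg/L


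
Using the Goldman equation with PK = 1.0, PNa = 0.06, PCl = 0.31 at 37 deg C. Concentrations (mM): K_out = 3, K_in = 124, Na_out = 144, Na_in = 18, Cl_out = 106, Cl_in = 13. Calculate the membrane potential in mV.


Vm = (RT/F)*ln((PK*Ko + PNa*Nao + PCl*Cli)/(PK*Ki + PNa*Nai + PCl*Clo))
Numer = 15.67, Denom = 157.94
Vm = -61.75 mV


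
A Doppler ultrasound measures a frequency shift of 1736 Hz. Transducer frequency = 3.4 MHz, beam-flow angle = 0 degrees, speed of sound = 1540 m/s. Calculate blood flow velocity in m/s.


v = fd * c / (2 * f0 * cos(theta))
v = 1736 * 1540 / (2 * 3.4000e+06 * cos(0))
v = 0.3932 m/s


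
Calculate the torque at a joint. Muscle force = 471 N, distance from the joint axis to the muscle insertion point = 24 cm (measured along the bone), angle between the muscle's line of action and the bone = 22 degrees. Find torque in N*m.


Torque = F * d * sin(theta)   (moment arm = d*sin(theta))
d = 24 cm = 0.24 m
Torque = 471 * 0.24 * sin(22)
Torque = 42.35 N*m


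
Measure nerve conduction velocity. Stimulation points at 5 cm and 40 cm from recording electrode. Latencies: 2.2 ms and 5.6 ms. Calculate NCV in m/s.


Distance = (40 - 5) / 100 = 0.35 m
dt = (5.6 - 2.2) / 1000 = 0.0034 s
NCV = dist / dt = 102.9 m/s


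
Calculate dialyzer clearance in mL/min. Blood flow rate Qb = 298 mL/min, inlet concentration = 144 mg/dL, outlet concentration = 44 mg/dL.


K = Qb * (Cb_in - Cb_out) / Cb_in
K = 298 * (144 - 44) / 144
K = 206.9 mL/min


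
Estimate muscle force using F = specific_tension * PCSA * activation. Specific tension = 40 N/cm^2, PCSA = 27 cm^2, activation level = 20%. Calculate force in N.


F = sigma * PCSA * activation
F = 40 * 27 * 0.2
F = 216 N


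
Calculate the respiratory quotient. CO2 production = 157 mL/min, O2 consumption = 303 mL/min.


RQ = VCO2 / VO2
RQ = 157 / 303
RQ = 0.5182


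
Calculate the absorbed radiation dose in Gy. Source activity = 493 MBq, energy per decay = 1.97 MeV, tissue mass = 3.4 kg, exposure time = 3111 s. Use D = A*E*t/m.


A = 493 MBq = 4.9300e+08 Bq
E = 1.97 MeV = 3.15594e-13 J
D = A*E*t/m = 4.9300e+08*3.15594e-13*3111/3.4
D = 0.1424 Gy


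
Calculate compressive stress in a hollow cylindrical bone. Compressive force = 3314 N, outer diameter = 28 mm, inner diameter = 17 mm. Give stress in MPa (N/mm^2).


A = pi*(r_o^2 - r_i^2)
r_o = 14 mm, r_i = 8.5 mm
A = 388.772 mm^2
sigma = F/A = 3314 / 388.772
sigma = 8.524 MPa


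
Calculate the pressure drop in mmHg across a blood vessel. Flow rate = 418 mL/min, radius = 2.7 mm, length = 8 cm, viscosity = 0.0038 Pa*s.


dP = 8*mu*L*Q / (pi*r^4)
Q = 418 mL/min = 6.96667e-06 m^3/s
dP = 101.481 Pa = 101.481 / 133.322 mmHg = 0.7612 mmHg


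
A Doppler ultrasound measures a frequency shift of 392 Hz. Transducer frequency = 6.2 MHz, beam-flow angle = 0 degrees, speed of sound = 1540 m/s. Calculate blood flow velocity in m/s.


v = fd * c / (2 * f0 * cos(theta))
v = 392 * 1540 / (2 * 6.2000e+06 * cos(0))
v = 0.04868 m/s


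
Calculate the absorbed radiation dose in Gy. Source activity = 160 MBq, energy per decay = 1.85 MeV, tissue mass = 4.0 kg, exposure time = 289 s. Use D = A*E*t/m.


A = 160 MBq = 1.6000e+08 Bq
E = 1.85 MeV = 2.9637e-13 J
D = A*E*t/m = 1.6000e+08*2.9637e-13*289/4.0
D = 0.003426 Gy


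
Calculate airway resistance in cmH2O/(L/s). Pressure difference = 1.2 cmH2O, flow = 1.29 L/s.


R = dP / flow
R = 1.2 / 1.29
R = 0.9302 cmH2O/(L/s)


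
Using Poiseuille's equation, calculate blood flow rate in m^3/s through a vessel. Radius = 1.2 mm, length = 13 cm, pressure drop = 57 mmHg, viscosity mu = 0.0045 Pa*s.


Q = pi*r^4*dP / (8*mu*L)
r = 0.0012 m, L = 0.13 m
dP = 57 mmHg = 7599.354 Pa
Q = 1.0578e-05 m^3/s


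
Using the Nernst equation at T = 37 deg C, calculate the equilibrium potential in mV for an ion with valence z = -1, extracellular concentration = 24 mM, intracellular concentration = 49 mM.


E = (RT/(zF)) * ln(C_out/C_in)
T = 37 + 273.15 = 310.15 K
E = (8.314 * 310.15 / (-1 * 96485)) * ln(24/49)
E = 19.08 mV


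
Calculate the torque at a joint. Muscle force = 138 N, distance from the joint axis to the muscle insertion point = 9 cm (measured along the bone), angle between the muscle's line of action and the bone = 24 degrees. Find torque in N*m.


Torque = F * d * sin(theta)   (moment arm = d*sin(theta))
d = 9 cm = 0.09 m
Torque = 138 * 0.09 * sin(24)
Torque = 5.052 N*m


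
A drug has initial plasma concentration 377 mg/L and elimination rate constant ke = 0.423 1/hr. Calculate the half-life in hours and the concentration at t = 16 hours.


t_half = ln(2) / ke = 0.693147 / 0.423 = 1.639 hr
C(t) = C0 * exp(-ke*t) = 377 * exp(-0.423*16)
C(16) = 0.4335 mg/L


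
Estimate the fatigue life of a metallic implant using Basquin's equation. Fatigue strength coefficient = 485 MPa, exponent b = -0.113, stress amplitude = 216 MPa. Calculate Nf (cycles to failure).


sigma_a = sigma_f' * (2Nf)^b
2Nf = (sigma_a/sigma_f')^(1/b)
2Nf = (216/485)^(1/-0.113)
2Nf = 1284.527
Nf = 642.3


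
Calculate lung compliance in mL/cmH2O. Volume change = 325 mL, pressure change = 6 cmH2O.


C = dV / dP
C = 325 / 6
C = 54.17 mL/cmH2O


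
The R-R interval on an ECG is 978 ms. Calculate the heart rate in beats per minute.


HR = 60 / RR_interval(s)
RR = 978 ms = 0.978 s
HR = 60 / 0.978 = 61.35 bpm


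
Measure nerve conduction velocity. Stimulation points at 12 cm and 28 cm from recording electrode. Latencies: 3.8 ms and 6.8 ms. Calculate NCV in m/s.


Distance = (28 - 12) / 100 = 0.16 m
dt = (6.8 - 3.8) / 1000 = 0.003 s
NCV = dist / dt = 53.33 m/s


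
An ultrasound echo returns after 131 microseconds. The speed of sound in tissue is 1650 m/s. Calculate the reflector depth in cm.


depth = c * t / 2
t = 131 us = 1.3100e-04 s
depth = 1650 * 1.3100e-04 / 2
depth = 0.108075 m = 10.8075 cm


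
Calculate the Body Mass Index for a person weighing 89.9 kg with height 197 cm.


BMI = weight / height^2
height = 197 cm = 1.97 m
BMI = 89.9 / 1.97^2
BMI = 23.16 kg/m^2


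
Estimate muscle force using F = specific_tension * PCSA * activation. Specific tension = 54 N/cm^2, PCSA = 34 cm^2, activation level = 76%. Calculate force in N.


F = sigma * PCSA * activation
F = 54 * 34 * 0.76
F = 1395 N


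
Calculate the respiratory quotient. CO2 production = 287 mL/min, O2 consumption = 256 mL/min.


RQ = VCO2 / VO2
RQ = 287 / 256
RQ = 1.121


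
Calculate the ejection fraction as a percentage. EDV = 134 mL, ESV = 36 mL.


SV = EDV - ESV = 134 - 36 = 98 mL
EF = SV/EDV * 100 = 98/134 * 100
EF = 73.13%


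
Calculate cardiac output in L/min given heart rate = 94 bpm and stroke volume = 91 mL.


CO = HR * SV
CO = 94 * 91 / 1000
CO = 8.554 L/min


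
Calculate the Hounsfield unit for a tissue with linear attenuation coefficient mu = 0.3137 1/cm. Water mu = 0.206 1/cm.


HU = ((mu_tissue - mu_water) / mu_water) * 1000
HU = ((0.3137 - 0.206) / 0.206) * 1000
HU = 522.8


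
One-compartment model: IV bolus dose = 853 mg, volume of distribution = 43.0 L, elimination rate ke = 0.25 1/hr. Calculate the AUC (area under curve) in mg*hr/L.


C0 = Dose/Vd = 853/43.0 = 19.8372 mg/L
AUC = C0/ke = 19.8372/0.25
AUC = 79.35 mg*hr/L


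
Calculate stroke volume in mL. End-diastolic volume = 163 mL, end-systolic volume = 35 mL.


SV = EDV - ESV
SV = 163 - 35
SV = 128 mL


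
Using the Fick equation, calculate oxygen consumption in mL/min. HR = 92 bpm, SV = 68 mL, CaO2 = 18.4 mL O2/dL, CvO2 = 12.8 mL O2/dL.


CO = HR*SV = 92*68/1000 = 6.256 L/min
a-v O2 diff = 18.4 - 12.8 = 5.6 mL/dL
VO2 = CO * (CaO2-CvO2) * 10 dL/L
VO2 = 6.256 * 5.6 * 10
VO2 = 350.3 mL/min


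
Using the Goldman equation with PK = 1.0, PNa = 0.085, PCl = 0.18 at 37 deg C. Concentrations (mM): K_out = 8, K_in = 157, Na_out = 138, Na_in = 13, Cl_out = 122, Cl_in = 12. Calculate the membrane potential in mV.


Vm = (RT/F)*ln((PK*Ko + PNa*Nao + PCl*Cli)/(PK*Ki + PNa*Nai + PCl*Clo))
Numer = 21.89, Denom = 180.065
Vm = -56.32 mV


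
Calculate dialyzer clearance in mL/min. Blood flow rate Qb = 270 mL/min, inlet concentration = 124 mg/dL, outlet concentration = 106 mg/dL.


K = Qb * (Cb_in - Cb_out) / Cb_in
K = 270 * (124 - 106) / 124
K = 39.19 mL/min


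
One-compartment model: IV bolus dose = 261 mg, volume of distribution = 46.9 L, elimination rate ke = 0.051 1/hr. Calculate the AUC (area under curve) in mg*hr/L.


C0 = Dose/Vd = 261/46.9 = 5.56503 mg/L
AUC = C0/ke = 5.56503/0.051
AUC = 109.1 mg*hr/L


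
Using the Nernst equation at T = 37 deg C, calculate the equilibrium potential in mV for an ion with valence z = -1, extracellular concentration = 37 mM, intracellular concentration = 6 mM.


E = (RT/(zF)) * ln(C_out/C_in)
T = 37 + 273.15 = 310.15 K
E = (8.314 * 310.15 / (-1 * 96485)) * ln(37/6)
E = -48.62 mV


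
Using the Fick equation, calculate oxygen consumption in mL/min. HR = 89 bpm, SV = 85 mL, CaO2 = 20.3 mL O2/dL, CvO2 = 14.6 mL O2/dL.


CO = HR*SV = 89*85/1000 = 7.565 L/min
a-v O2 diff = 20.3 - 14.6 = 5.7 mL/dL
VO2 = CO * (CaO2-CvO2) * 10 dL/L
VO2 = 7.565 * 5.7 * 10
VO2 = 431.2 mL/min


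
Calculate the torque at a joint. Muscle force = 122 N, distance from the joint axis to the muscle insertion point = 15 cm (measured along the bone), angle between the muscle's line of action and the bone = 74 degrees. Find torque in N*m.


Torque = F * d * sin(theta)   (moment arm = d*sin(theta))
d = 15 cm = 0.15 m
Torque = 122 * 0.15 * sin(74)
Torque = 17.59 N*m


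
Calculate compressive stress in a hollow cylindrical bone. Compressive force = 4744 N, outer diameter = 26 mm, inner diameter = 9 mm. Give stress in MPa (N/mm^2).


A = pi*(r_o^2 - r_i^2)
r_o = 13 mm, r_i = 4.5 mm
A = 467.312 mm^2
sigma = F/A = 4744 / 467.312
sigma = 10.15 MPa


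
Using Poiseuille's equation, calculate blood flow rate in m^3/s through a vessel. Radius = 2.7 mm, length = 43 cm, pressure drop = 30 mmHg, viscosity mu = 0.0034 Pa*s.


Q = pi*r^4*dP / (8*mu*L)
r = 0.0027 m, L = 0.43 m
dP = 30 mmHg = 3999.66 Pa
Q = 5.7094e-05 m^3/s


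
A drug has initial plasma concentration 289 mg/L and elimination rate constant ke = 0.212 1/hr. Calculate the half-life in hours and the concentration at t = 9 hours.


t_half = ln(2) / ke = 0.693147 / 0.212 = 3.27 hr
C(t) = C0 * exp(-ke*t) = 289 * exp(-0.212*9)
C(9) = 42.88 mg/L


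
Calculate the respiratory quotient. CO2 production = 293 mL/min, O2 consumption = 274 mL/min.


RQ = VCO2 / VO2
RQ = 293 / 274
RQ = 1.069


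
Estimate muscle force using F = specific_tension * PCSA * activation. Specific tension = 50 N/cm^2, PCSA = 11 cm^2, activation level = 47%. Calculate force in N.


F = sigma * PCSA * activation
F = 50 * 11 * 0.47
F = 258.5 N


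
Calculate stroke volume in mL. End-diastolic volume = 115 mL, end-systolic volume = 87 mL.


SV = EDV - ESV
SV = 115 - 87
SV = 28 mL


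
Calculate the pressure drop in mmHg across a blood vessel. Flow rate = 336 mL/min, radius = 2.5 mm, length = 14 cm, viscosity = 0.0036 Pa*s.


dP = 8*mu*L*Q / (pi*r^4)
Q = 336 mL/min = 5.6e-06 m^3/s
dP = 183.992 Pa = 183.992 / 133.322 mmHg = 1.38 mmHg


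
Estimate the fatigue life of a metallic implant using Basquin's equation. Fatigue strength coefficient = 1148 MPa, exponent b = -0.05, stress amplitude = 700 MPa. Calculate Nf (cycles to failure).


sigma_a = sigma_f' * (2Nf)^b
2Nf = (sigma_a/sigma_f')^(1/b)
2Nf = (700/1148)^(1/-0.05)
2Nf = 19809.657
Nf = 9905


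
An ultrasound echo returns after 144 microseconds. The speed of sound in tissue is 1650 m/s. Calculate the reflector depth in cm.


depth = c * t / 2
t = 144 us = 1.4400e-04 s
depth = 1650 * 1.4400e-04 / 2
depth = 0.1188 m = 11.88 cm


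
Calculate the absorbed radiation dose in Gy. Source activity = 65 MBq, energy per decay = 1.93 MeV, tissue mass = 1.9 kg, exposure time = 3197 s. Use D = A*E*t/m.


A = 65 MBq = 6.5000e+07 Bq
E = 1.93 MeV = 3.09186e-13 J
D = A*E*t/m = 6.5000e+07*3.09186e-13*3197/1.9
D = 0.03382 Gy


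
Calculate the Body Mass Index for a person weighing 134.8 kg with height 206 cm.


BMI = weight / height^2
height = 206 cm = 2.06 m
BMI = 134.8 / 2.06^2
BMI = 31.77 kg/m^2


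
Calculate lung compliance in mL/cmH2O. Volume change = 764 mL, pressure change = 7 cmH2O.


C = dV / dP
C = 764 / 7
C = 109.1 mL/cmH2O


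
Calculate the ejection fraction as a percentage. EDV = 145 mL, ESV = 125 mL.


SV = EDV - ESV = 145 - 125 = 20 mL
EF = SV/EDV * 100 = 20/145 * 100
EF = 13.79%


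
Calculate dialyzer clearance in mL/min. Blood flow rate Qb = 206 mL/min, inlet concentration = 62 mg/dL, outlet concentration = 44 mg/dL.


K = Qb * (Cb_in - Cb_out) / Cb_in
K = 206 * (62 - 44) / 62
K = 59.81 mL/min


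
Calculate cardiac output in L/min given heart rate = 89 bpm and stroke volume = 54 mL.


CO = HR * SV
CO = 89 * 54 / 1000
CO = 4.806 L/min


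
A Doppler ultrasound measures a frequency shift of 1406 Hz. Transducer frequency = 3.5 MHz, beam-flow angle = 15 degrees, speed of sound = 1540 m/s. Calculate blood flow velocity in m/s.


v = fd * c / (2 * f0 * cos(theta))
v = 1406 * 1540 / (2 * 3.5000e+06 * cos(15))
v = 0.3202 m/s


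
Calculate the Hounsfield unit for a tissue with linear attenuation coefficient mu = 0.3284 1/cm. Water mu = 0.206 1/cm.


HU = ((mu_tissue - mu_water) / mu_water) * 1000
HU = ((0.3284 - 0.206) / 0.206) * 1000
HU = 594.2


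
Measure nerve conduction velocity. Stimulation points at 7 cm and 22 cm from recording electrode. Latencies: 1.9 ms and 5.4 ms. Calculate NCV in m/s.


Distance = (22 - 7) / 100 = 0.15 m
dt = (5.4 - 1.9) / 1000 = 0.0035 s
NCV = dist / dt = 42.86 m/s


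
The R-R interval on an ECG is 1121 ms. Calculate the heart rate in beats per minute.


HR = 60 / RR_interval(s)
RR = 1121 ms = 1.121 s
HR = 60 / 1.121 = 53.52 bpm


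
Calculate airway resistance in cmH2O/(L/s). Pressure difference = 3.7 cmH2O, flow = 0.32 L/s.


R = dP / flow
R = 3.7 / 0.32
R = 11.56 cmH2O/(L/s)


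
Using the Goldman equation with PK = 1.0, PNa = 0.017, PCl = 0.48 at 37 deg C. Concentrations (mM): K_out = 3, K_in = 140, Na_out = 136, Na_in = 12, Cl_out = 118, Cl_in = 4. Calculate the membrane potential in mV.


Vm = (RT/F)*ln((PK*Ko + PNa*Nao + PCl*Cli)/(PK*Ki + PNa*Nai + PCl*Clo))
Numer = 7.232, Denom = 196.844
Vm = -88.3 mV


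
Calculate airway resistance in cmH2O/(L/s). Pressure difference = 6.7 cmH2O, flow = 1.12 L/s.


R = dP / flow
R = 6.7 / 1.12
R = 5.982 cmH2O/(L/s)


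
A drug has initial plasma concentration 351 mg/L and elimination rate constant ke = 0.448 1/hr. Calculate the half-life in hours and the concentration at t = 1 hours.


t_half = ln(2) / ke = 0.693147 / 0.448 = 1.547 hr
C(t) = C0 * exp(-ke*t) = 351 * exp(-0.448*1)
C(1) = 224.3 mg/L


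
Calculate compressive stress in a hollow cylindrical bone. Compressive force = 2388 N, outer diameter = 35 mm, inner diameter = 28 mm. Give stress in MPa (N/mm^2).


A = pi*(r_o^2 - r_i^2)
r_o = 17.5 mm, r_i = 14 mm
A = 346.361 mm^2
sigma = F/A = 2388 / 346.361
sigma = 6.895 MPa


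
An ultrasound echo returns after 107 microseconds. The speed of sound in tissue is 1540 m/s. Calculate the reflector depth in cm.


depth = c * t / 2
t = 107 us = 1.0700e-04 s
depth = 1540 * 1.0700e-04 / 2
depth = 0.08239 m = 8.239 cm


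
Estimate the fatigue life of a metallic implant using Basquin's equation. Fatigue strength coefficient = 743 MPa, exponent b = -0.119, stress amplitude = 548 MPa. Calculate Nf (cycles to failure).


sigma_a = sigma_f' * (2Nf)^b
2Nf = (sigma_a/sigma_f')^(1/b)
2Nf = (548/743)^(1/-0.119)
2Nf = 12.912007
Nf = 6.456


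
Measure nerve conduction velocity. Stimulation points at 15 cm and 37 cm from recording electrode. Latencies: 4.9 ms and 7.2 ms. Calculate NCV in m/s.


Distance = (37 - 15) / 100 = 0.22 m
dt = (7.2 - 4.9) / 1000 = 0.0023 s
NCV = dist / dt = 95.65 m/s


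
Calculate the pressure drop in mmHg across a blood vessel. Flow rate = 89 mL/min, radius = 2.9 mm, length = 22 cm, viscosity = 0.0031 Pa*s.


dP = 8*mu*L*Q / (pi*r^4)
Q = 89 mL/min = 1.48333e-06 m^3/s
dP = 36.4225 Pa = 36.4225 / 133.322 mmHg = 0.2732 mmHg


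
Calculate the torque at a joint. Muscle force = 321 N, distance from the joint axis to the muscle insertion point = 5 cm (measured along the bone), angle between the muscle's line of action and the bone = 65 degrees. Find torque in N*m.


Torque = F * d * sin(theta)   (moment arm = d*sin(theta))
d = 5 cm = 0.05 m
Torque = 321 * 0.05 * sin(65)
Torque = 14.55 N*m


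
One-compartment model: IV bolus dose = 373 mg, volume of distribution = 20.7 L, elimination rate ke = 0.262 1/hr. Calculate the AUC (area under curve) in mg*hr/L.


C0 = Dose/Vd = 373/20.7 = 18.0193 mg/L
AUC = C0/ke = 18.0193/0.262
AUC = 68.78 mg*hr/L


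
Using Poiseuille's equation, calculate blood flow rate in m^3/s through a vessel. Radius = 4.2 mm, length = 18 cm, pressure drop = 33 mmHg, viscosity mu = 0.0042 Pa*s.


Q = pi*r^4*dP / (8*mu*L)
r = 0.0042 m, L = 0.18 m
dP = 33 mmHg = 4399.626 Pa
Q = 7.1113e-04 m^3/s


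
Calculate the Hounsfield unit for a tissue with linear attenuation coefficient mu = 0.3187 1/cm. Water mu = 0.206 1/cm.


HU = ((mu_tissue - mu_water) / mu_water) * 1000
HU = ((0.3187 - 0.206) / 0.206) * 1000
HU = 547.1


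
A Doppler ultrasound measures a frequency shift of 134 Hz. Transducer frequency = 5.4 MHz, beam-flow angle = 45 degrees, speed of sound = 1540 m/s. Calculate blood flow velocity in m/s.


v = fd * c / (2 * f0 * cos(theta))
v = 134 * 1540 / (2 * 5.4000e+06 * cos(45))
v = 0.02702 m/s


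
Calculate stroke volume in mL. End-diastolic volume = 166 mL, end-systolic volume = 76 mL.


SV = EDV - ESV
SV = 166 - 76
SV = 90 mL


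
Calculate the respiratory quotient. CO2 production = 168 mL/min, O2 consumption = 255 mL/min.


RQ = VCO2 / VO2
RQ = 168 / 255
RQ = 0.6588


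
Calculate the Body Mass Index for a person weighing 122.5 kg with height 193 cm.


BMI = weight / height^2
height = 193 cm = 1.93 m
BMI = 122.5 / 1.93^2
BMI = 32.89 kg/m^2


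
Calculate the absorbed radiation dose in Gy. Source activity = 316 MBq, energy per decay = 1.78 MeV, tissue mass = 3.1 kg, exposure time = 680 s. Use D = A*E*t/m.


A = 316 MBq = 3.1600e+08 Bq
E = 1.78 MeV = 2.85156e-13 J
D = A*E*t/m = 3.1600e+08*2.85156e-13*680/3.1
D = 0.01977 Gy


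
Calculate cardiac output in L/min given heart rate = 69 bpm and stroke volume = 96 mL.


CO = HR * SV
CO = 69 * 96 / 1000
CO = 6.624 L/min


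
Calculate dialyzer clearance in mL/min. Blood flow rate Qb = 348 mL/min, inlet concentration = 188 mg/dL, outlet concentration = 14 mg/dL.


K = Qb * (Cb_in - Cb_out) / Cb_in
K = 348 * (188 - 14) / 188
K = 322.1 mL/min


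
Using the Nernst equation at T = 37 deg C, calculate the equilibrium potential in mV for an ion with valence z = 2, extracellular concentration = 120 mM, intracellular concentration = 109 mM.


E = (RT/(zF)) * ln(C_out/C_in)
T = 37 + 273.15 = 310.15 K
E = (8.314 * 310.15 / (2 * 96485)) * ln(120/109)
E = 1.285 mV


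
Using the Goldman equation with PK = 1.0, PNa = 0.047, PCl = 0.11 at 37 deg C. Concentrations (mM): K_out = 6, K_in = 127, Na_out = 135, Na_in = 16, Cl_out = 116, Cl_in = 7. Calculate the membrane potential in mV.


Vm = (RT/F)*ln((PK*Ko + PNa*Nao + PCl*Cli)/(PK*Ki + PNa*Nai + PCl*Clo))
Numer = 13.115, Denom = 140.512
Vm = -63.38 mV


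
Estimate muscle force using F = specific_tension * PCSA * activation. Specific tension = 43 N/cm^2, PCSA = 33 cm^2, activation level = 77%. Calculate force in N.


F = sigma * PCSA * activation
F = 43 * 33 * 0.77
F = 1093 N


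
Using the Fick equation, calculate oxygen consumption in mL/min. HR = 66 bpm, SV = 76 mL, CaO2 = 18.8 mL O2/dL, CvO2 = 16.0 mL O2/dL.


CO = HR*SV = 66*76/1000 = 5.016 L/min
a-v O2 diff = 18.8 - 16.0 = 2.8 mL/dL
VO2 = CO * (CaO2-CvO2) * 10 dL/L
VO2 = 5.016 * 2.8 * 10
VO2 = 140.4 mL/min


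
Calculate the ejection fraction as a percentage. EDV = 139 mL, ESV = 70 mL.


SV = EDV - ESV = 139 - 70 = 69 mL
EF = SV/EDV * 100 = 69/139 * 100
EF = 49.64%


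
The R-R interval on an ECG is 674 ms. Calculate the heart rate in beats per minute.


HR = 60 / RR_interval(s)
RR = 674 ms = 0.674 s
HR = 60 / 0.674 = 89.02 bpm


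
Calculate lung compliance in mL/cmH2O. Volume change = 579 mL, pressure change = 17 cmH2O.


C = dV / dP
C = 579 / 17
C = 34.06 mL/cmH2O


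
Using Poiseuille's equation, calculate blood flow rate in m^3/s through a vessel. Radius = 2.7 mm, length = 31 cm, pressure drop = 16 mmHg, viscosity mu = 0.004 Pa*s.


Q = pi*r^4*dP / (8*mu*L)
r = 0.0027 m, L = 0.31 m
dP = 16 mmHg = 2133.152 Pa
Q = 3.5902e-05 m^3/s


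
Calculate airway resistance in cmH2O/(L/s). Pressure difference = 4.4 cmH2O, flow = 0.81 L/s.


R = dP / flow
R = 4.4 / 0.81
R = 5.432 cmH2O/(L/s)


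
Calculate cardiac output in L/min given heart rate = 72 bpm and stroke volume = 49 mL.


CO = HR * SV
CO = 72 * 49 / 1000
CO = 3.528 L/min


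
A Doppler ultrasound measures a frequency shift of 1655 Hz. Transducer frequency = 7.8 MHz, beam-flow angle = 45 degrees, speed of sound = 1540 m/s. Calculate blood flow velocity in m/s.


v = fd * c / (2 * f0 * cos(theta))
v = 1655 * 1540 / (2 * 7.8000e+06 * cos(45))
v = 0.2311 m/s


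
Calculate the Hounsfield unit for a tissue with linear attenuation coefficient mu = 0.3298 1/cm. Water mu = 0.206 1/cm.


HU = ((mu_tissue - mu_water) / mu_water) * 1000
HU = ((0.3298 - 0.206) / 0.206) * 1000
HU = 601


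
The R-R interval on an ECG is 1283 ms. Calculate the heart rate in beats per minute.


HR = 60 / RR_interval(s)
RR = 1283 ms = 1.283 s
HR = 60 / 1.283 = 46.77 bpm


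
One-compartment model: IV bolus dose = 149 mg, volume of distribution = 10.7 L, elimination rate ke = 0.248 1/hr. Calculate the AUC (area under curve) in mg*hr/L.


C0 = Dose/Vd = 149/10.7 = 13.9252 mg/L
AUC = C0/ke = 13.9252/0.248
AUC = 56.15 mg*hr/L


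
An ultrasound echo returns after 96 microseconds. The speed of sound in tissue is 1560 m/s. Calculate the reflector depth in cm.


depth = c * t / 2
t = 96 us = 9.6000e-05 s
depth = 1560 * 9.6000e-05 / 2
depth = 0.07488 m = 7.488 cm


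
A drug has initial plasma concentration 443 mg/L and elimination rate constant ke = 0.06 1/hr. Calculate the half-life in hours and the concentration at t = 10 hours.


t_half = ln(2) / ke = 0.693147 / 0.06 = 11.55 hr
C(t) = C0 * exp(-ke*t) = 443 * exp(-0.06*10)
C(10) = 243.1 mg/L


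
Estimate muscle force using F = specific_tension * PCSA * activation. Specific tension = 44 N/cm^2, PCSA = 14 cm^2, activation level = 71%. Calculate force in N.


F = sigma * PCSA * activation
F = 44 * 14 * 0.71
F = 437.4 N


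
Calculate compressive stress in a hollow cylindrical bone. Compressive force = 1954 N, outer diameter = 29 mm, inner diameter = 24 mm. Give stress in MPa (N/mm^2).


A = pi*(r_o^2 - r_i^2)
r_o = 14.5 mm, r_i = 12 mm
A = 208.131 mm^2
sigma = F/A = 1954 / 208.131
sigma = 9.388 MPa


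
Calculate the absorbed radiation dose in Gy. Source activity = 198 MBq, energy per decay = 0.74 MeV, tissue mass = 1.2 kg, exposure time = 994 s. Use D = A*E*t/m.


A = 198 MBq = 1.9800e+08 Bq
E = 0.74 MeV = 1.18548e-13 J
D = A*E*t/m = 1.9800e+08*1.18548e-13*994/1.2
D = 0.01944 Gy


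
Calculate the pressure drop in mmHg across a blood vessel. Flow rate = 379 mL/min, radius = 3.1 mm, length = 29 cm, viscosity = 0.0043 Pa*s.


dP = 8*mu*L*Q / (pi*r^4)
Q = 379 mL/min = 6.31667e-06 m^3/s
dP = 217.194 Pa = 217.194 / 133.322 mmHg = 1.629 mmHg


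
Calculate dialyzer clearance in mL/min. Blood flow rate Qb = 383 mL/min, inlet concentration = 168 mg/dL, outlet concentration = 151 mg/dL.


K = Qb * (Cb_in - Cb_out) / Cb_in
K = 383 * (168 - 151) / 168
K = 38.76 mL/min


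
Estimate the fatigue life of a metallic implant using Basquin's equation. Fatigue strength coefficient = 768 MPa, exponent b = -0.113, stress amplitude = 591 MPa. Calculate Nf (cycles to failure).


sigma_a = sigma_f' * (2Nf)^b
2Nf = (sigma_a/sigma_f')^(1/b)
2Nf = (591/768)^(1/-0.113)
2Nf = 10.158913
Nf = 5.079


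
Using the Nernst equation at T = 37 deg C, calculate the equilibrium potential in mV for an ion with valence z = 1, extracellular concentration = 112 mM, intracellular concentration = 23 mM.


E = (RT/(zF)) * ln(C_out/C_in)
T = 37 + 273.15 = 310.15 K
E = (8.314 * 310.15 / (1 * 96485)) * ln(112/23)
E = 42.31 mV


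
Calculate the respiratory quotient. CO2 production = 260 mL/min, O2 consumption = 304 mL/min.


RQ = VCO2 / VO2
RQ = 260 / 304
RQ = 0.8553


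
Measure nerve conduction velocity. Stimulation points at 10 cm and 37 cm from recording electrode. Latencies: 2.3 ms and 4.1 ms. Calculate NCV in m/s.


Distance = (37 - 10) / 100 = 0.27 m
dt = (4.1 - 2.3) / 1000 = 0.0018 s
NCV = dist / dt = 150 m/s


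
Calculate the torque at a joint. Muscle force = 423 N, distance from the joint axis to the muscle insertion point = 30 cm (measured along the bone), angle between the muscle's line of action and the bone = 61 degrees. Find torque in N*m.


Torque = F * d * sin(theta)   (moment arm = d*sin(theta))
d = 30 cm = 0.3 m
Torque = 423 * 0.3 * sin(61)
Torque = 111 N*m


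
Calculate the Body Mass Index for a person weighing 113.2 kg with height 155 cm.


BMI = weight / height^2
height = 155 cm = 1.55 m
BMI = 113.2 / 1.55^2
BMI = 47.12 kg/m^2


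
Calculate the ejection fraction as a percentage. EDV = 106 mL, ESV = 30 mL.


SV = EDV - ESV = 106 - 30 = 76 mL
EF = SV/EDV * 100 = 76/106 * 100
EF = 71.7%


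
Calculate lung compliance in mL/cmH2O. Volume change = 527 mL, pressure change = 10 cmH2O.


C = dV / dP
C = 527 / 10
C = 52.7 mL/cmH2O


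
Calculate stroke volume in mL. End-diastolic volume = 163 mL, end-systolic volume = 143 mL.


SV = EDV - ESV
SV = 163 - 143
SV = 20 mL


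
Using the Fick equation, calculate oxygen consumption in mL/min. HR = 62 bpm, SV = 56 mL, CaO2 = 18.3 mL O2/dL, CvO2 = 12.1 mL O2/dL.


CO = HR*SV = 62*56/1000 = 3.472 L/min
a-v O2 diff = 18.3 - 12.1 = 6.2 mL/dL
VO2 = CO * (CaO2-CvO2) * 10 dL/L
VO2 = 3.472 * 6.2 * 10
VO2 = 215.3 mL/min


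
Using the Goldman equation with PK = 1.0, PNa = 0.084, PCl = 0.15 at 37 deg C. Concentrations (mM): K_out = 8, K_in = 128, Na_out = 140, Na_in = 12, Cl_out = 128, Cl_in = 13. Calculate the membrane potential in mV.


Vm = (RT/F)*ln((PK*Ko + PNa*Nao + PCl*Cli)/(PK*Ki + PNa*Nai + PCl*Clo))
Numer = 21.71, Denom = 148.208
Vm = -51.34 mV


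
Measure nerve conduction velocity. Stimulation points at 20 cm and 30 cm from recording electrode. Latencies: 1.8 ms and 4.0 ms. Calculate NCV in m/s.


Distance = (30 - 20) / 100 = 0.1 m
dt = (4.0 - 1.8) / 1000 = 0.0022 s
NCV = dist / dt = 45.45 m/s


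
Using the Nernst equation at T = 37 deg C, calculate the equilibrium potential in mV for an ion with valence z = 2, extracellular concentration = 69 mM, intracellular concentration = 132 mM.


E = (RT/(zF)) * ln(C_out/C_in)
T = 37 + 273.15 = 310.15 K
E = (8.314 * 310.15 / (2 * 96485)) * ln(69/132)
E = -8.668 mV
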